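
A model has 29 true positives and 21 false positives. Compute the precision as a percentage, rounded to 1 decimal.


Precision = TP / (TP + FP) * 100
= 29 / (29 + 21)
= 29 / 50
= 0.58
= 58.0%

58.0


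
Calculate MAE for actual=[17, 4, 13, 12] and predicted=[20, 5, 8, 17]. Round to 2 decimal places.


Absolute errors: [3, 1, 5, 5]
Sum of absolute errors = 14
MAE = 14 / 4 = 3.50

3.50


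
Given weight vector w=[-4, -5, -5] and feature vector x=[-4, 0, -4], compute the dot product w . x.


Element-wise products:
-4 * -4 = 16
-5 * 0 = 0
-5 * -4 = 20
Sum = 16 + 0 + 20
= 36

36


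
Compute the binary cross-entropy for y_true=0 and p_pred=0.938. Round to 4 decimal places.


For y=0: Loss = -log(1-p)
= -log(1 - 0.938)
= -log(0.062)
= -(-2.7806)
= 2.7806

2.7806


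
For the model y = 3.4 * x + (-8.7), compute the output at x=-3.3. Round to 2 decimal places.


y = 3.4 * -3.3 + (-8.7)
= -11.22 + (-8.7)
= -19.92

-19.92


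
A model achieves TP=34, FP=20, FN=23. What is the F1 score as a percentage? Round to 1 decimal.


Precision = TP / (TP + FP) = 34 / 54 = 0.6296
Recall = TP / (TP + FN) = 34 / 57 = 0.5965
F1 = 2 * P * R / (P + R)
= 2 * 0.6296 * 0.5965 / (0.6296 + 0.5965)
= 0.7511 / 1.2261
= 0.6126
As percentage: 61.3%

61.3


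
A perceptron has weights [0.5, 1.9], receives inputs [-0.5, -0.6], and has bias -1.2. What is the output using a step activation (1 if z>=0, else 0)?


z = w . x + b
= 0.5*-0.5 + 1.9*-0.6 + -1.2
= -0.25 + -1.14 + -1.2
= -1.39 + -1.2
= -2.59
Since z = -2.59 < 0, output = 0

0


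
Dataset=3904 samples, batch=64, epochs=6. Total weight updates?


Iterations per epoch = 3904 / 64 = 61
Total updates = iterations_per_epoch * epochs
= 61 * 6
= 366

366


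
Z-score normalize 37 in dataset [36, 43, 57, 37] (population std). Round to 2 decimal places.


Mean = (36 + 43 + 57 + 37) / 4 = 43.25
Variance = sum((x_i - mean)^2) / n = 70.1875
Std = sqrt(70.1875) = 8.3778
Z = (x - mean) / std
= (37 - 43.25) / 8.3778
= -6.25 / 8.3778
= -0.75

-0.75


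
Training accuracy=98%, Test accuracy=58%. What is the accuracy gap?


Gap = train_accuracy - test_accuracy
= 98 - 58
= 40%
This large gap strongly indicates overfitting.

40


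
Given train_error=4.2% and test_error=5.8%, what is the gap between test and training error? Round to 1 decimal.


Generalization gap = test_error - train_error
= 5.8 - 4.2
= 1.6%
A small gap suggests good generalization.

1.6


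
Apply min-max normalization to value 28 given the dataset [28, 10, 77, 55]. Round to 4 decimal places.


Min = 10, Max = 77
Range = 77 - 10 = 67
Scaled = (x - min) / (max - min)
= (28 - 10) / 67
= 18 / 67
= 0.2687

0.2687


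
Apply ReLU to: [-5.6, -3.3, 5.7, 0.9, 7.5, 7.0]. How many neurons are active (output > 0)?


ReLU(x) = max(0, x) for each element:
ReLU(-5.6) = 0
ReLU(-3.3) = 0
ReLU(5.7) = 5.7
ReLU(0.9) = 0.9
ReLU(7.5) = 7.5
ReLU(7.0) = 7.0
Active neurons (>0): 4

4


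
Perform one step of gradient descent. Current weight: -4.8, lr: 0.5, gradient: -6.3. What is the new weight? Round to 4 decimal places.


w_new = w_old - lr * gradient
= -4.8 - 0.5 * -6.3
= -4.8 - (-3.15)
= -1.6500

-1.6500


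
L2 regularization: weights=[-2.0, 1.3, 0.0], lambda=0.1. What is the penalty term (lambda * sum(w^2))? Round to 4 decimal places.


Squaring each weight:
(-2.0)^2 = 4.0
1.3^2 = 1.69
0.0^2 = 0.0
Sum of squares = 5.69
Penalty = 0.1 * 5.69 = 0.5690

0.5690


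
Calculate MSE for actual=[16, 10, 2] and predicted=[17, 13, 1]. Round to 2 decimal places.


Differences: [-1, -3, 1]
Squared errors: [1, 9, 1]
Sum of squared errors = 11
MSE = 11 / 3 = 3.67

3.67


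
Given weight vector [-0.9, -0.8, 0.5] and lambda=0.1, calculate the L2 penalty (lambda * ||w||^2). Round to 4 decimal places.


Squaring each weight:
(-0.9)^2 = 0.81
(-0.8)^2 = 0.64
0.5^2 = 0.25
Sum of squares = 1.7
Penalty = 0.1 * 1.7 = 0.1700

0.1700


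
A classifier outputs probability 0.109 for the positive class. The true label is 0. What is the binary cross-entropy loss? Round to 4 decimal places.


For y=0: Loss = -log(1-p)
= -log(1 - 0.109)
= -log(0.891)
= -(-0.1154)
= 0.1154

0.1154


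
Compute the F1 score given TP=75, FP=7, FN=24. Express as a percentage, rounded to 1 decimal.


Precision = TP / (TP + FP) = 75 / 82 = 0.9146
Recall = TP / (TP + FN) = 75 / 99 = 0.7576
F1 = 2 * P * R / (P + R)
= 2 * 0.9146 * 0.7576 / (0.9146 + 0.7576)
= 1.3858 / 1.6722
= 0.8287
As percentage: 82.9%

82.9


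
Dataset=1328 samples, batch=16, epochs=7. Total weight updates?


Iterations per epoch = 1328 / 16 = 83
Total updates = iterations_per_epoch * epochs
= 83 * 7
= 581

581


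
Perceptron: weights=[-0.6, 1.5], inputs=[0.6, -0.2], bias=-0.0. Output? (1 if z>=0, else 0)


z = w . x + b
= -0.6*0.6 + 1.5*-0.2 + -0.0
= -0.36 + -0.3 + -0.0
= -0.66 + -0.0
= -0.66
Since z = -0.66 < 0, output = 0

0


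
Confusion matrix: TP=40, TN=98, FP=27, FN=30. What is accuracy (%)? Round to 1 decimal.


Accuracy = (TP + TN) / (TP + TN + FP + FN) * 100
= (40 + 98) / (40 + 98 + 27 + 30)
= 138 / 195
= 0.7077
= 70.8%

70.8


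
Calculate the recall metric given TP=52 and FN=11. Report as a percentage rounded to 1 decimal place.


Recall = TP / (TP + FN) * 100
= 52 / (52 + 11)
= 52 / 63
= 0.8254
= 82.5%

82.5


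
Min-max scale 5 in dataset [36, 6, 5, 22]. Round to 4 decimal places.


Min = 5, Max = 36
Range = 36 - 5 = 31
Scaled = (x - min) / (max - min)
= (5 - 5) / 31
= 0 / 31
= 0.0000

0.0000


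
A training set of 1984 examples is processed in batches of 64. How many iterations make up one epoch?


Iterations per epoch = dataset_size / batch_size
= 1984 / 64
= 31

31


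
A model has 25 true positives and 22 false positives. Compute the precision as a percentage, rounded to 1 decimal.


Precision = TP / (TP + FP) * 100
= 25 / (25 + 22)
= 25 / 47
= 0.5319
= 53.2%

53.2


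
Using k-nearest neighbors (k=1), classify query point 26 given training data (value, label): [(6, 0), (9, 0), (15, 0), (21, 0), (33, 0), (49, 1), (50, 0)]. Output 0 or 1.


Distances from query 26:
Point 21 (class 0): distance = 5
K=1 nearest neighbors: classes = [0]
Votes for class 1: 0 / 1
Majority vote => class 0

0


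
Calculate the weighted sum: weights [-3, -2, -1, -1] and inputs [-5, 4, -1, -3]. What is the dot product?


Element-wise products:
-3 * -5 = 15
-2 * 4 = -8
-1 * -1 = 1
-1 * -3 = 3
Sum = 15 + -8 + 1 + 3
= 11

11


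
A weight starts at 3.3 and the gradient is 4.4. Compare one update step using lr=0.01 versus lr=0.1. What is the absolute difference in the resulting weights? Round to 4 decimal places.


With lr=0.01: w_new = 3.3 - 0.01 * 4.4 = 3.256
With lr=0.1: w_new = 3.3 - 0.1 * 4.4 = 2.86
Absolute difference = |3.256 - 2.86|
= 0.3960

0.3960


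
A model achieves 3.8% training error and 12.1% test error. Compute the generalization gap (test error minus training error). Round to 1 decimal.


Generalization gap = test_error - train_error
= 12.1 - 3.8
= 8.3%
A moderate gap.

8.3


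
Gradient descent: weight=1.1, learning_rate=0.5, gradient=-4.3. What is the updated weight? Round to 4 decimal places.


w_new = w_old - lr * gradient
= 1.1 - 0.5 * -4.3
= 1.1 - (-2.15)
= 3.2500

3.2500


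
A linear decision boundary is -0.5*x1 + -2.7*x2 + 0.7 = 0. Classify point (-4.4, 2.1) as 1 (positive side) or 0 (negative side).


Compute -0.5 * -4.4 + -2.7 * 2.1 + 0.7
= 2.2 + -5.67 + 0.7
= -2.77
Since -2.77 < 0, the point is on the negative side.

0


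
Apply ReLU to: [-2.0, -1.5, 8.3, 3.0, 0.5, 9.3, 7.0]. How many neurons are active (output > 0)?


ReLU(x) = max(0, x) for each element:
ReLU(-2.0) = 0
ReLU(-1.5) = 0
ReLU(8.3) = 8.3
ReLU(3.0) = 3.0
ReLU(0.5) = 0.5
ReLU(9.3) = 9.3
ReLU(7.0) = 7.0
Active neurons (>0): 5

5


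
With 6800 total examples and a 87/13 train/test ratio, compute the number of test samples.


Train samples = 6800 * 87% = 5916
Test samples = 6800 - 5916
= 884

884


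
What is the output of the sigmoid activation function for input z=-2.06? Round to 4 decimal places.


sigmoid(z) = 1 / (1 + exp(-z))
exp(-(-2.06)) = exp(2.06) = 7.846
1 + 7.846 = 8.846
1 / 8.846 = 0.1130

0.1130


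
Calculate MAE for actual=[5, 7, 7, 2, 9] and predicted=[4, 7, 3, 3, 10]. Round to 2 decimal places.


Absolute errors: [1, 0, 4, 1, 1]
Sum of absolute errors = 7
MAE = 7 / 5 = 1.40

1.40


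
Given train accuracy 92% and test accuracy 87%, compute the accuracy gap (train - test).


Gap = train_accuracy - test_accuracy
= 92 - 87
= 5%
This moderate gap may indicate mild overfitting.

5


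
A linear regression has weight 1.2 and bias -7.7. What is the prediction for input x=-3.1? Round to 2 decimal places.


y = 1.2 * -3.1 + (-7.7)
= -3.72 + (-7.7)
= -11.42

-11.42


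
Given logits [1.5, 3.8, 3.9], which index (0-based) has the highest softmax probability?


Softmax is a monotonic transformation, so it preserves the argmax.
We need to find the index of the maximum logit.
Index 0: 1.5
Index 1: 3.8
Index 2: 3.9
Maximum logit = 3.9 at index 2

2


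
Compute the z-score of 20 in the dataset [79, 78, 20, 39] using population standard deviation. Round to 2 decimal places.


Mean = (79 + 78 + 20 + 39) / 4 = 54.0
Variance = sum((x_i - mean)^2) / n = 645.5
Std = sqrt(645.5) = 25.4067
Z = (x - mean) / std
= (20 - 54.0) / 25.4067
= -34.0 / 25.4067
= -1.34

-1.34


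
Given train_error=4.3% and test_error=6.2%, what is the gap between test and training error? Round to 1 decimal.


Generalization gap = test_error - train_error
= 6.2 - 4.3
= 1.9%
A small gap suggests good generalization.

1.9


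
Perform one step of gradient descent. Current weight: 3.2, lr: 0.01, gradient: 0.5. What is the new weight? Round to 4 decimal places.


w_new = w_old - lr * gradient
= 3.2 - 0.01 * 0.5
= 3.2 - (0.005)
= 3.1950

3.1950


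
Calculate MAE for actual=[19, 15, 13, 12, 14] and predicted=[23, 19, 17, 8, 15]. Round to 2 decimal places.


Absolute errors: [4, 4, 4, 4, 1]
Sum of absolute errors = 17
MAE = 17 / 5 = 3.40

3.40


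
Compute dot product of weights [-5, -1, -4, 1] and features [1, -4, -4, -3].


Element-wise products:
-5 * 1 = -5
-1 * -4 = 4
-4 * -4 = 16
1 * -3 = -3
Sum = -5 + 4 + 16 + -3
= 12

12


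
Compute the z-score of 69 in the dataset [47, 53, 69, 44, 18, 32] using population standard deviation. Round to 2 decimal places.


Mean = (47 + 53 + 69 + 44 + 18 + 32) / 6 = 43.8333
Variance = sum((x_i - mean)^2) / n = 255.8056
Std = sqrt(255.8056) = 15.9939
Z = (x - mean) / std
= (69 - 43.8333) / 15.9939
= 25.1667 / 15.9939
= 1.57

1.57


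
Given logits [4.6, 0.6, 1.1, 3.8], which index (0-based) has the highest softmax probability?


Softmax is a monotonic transformation, so it preserves the argmax.
We need to find the index of the maximum logit.
Index 0: 4.6
Index 1: 0.6
Index 2: 1.1
Index 3: 3.8
Maximum logit = 4.6 at index 0

0


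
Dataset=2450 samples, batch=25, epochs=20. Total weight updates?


Iterations per epoch = 2450 / 25 = 98
Total updates = iterations_per_epoch * epochs
= 98 * 20
= 1960

1960


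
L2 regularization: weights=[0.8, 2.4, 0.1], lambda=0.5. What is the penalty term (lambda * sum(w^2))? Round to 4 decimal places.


Squaring each weight:
0.8^2 = 0.64
2.4^2 = 5.76
0.1^2 = 0.01
Sum of squares = 6.41
Penalty = 0.5 * 6.41 = 3.2050

3.2050


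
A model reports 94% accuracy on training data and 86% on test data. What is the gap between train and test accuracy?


Gap = train_accuracy - test_accuracy
= 94 - 86
= 8%
This moderate gap may indicate mild overfitting.

8


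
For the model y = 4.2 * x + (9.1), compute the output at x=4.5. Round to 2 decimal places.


y = 4.2 * 4.5 + (9.1)
= 18.9 + (9.1)
= 28.00

28.00


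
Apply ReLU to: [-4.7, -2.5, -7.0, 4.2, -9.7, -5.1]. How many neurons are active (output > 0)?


ReLU(x) = max(0, x) for each element:
ReLU(-4.7) = 0
ReLU(-2.5) = 0
ReLU(-7.0) = 0
ReLU(4.2) = 4.2
ReLU(-9.7) = 0
ReLU(-5.1) = 0
Active neurons (>0): 1

1


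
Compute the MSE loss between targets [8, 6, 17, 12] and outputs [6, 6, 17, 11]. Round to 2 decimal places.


Differences: [2, 0, 0, 1]
Squared errors: [4, 0, 0, 1]
Sum of squared errors = 5
MSE = 5 / 4 = 1.25

1.25


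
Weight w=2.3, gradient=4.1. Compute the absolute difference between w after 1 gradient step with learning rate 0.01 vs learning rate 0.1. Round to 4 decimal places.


With lr=0.01: w_new = 2.3 - 0.01 * 4.1 = 2.259
With lr=0.1: w_new = 2.3 - 0.1 * 4.1 = 1.89
Absolute difference = |2.259 - 1.89|
= 0.3690

0.3690


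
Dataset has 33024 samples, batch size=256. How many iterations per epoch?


Iterations per epoch = dataset_size / batch_size
= 33024 / 256
= 129

129


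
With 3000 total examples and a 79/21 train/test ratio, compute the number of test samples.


Train samples = 3000 * 79% = 2370
Test samples = 3000 - 2370
= 630

630


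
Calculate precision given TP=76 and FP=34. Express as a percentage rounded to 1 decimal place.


Precision = TP / (TP + FP) * 100
= 76 / (76 + 34)
= 76 / 110
= 0.6909
= 69.1%

69.1


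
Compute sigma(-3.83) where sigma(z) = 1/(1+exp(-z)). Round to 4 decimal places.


sigmoid(z) = 1 / (1 + exp(-z))
exp(-(-3.83)) = exp(3.83) = 46.0625
1 + 46.0625 = 47.0625
1 / 47.0625 = 0.0212

0.0212


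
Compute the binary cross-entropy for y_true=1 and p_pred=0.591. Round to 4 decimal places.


For y=1: Loss = -log(p)
= -log(0.591)
= -(-0.5259)
= 0.5259

0.5259


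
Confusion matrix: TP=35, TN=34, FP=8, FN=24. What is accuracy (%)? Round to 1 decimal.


Accuracy = (TP + TN) / (TP + TN + FP + FN) * 100
= (35 + 34) / (35 + 34 + 8 + 24)
= 69 / 101
= 0.6832
= 68.3%

68.3


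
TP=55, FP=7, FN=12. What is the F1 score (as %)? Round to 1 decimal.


Precision = TP / (TP + FP) = 55 / 62 = 0.8871
Recall = TP / (TP + FN) = 55 / 67 = 0.8209
F1 = 2 * P * R / (P + R)
= 2 * 0.8871 * 0.8209 / (0.8871 + 0.8209)
= 1.4564 / 1.708
= 0.8527
As percentage: 85.3%

85.3


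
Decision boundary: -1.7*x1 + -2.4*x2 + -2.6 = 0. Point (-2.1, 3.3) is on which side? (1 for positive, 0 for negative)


Compute -1.7 * -2.1 + -2.4 * 3.3 + -2.6
= 3.57 + -7.92 + -2.6
= -6.95
Since -6.95 < 0, the point is on the negative side.

0


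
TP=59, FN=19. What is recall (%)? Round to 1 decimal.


Recall = TP / (TP + FN) * 100
= 59 / (59 + 19)
= 59 / 78
= 0.7564
= 75.6%

75.6


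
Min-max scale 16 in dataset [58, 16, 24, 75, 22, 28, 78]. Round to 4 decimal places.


Min = 16, Max = 78
Range = 78 - 16 = 62
Scaled = (x - min) / (max - min)
= (16 - 16) / 62
= 0 / 62
= 0.0000

0.0000


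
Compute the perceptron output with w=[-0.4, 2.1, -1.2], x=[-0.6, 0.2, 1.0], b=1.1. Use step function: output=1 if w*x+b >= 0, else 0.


z = w . x + b
= -0.4*-0.6 + 2.1*0.2 + -1.2*1.0 + 1.1
= 0.24 + 0.42 + -1.2 + 1.1
= -0.54 + 1.1
= 0.56
Since z = 0.56 >= 0, output = 1

1


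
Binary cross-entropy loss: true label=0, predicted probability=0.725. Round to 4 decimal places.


For y=0: Loss = -log(1-p)
= -log(1 - 0.725)
= -log(0.275)
= -(-1.291)
= 1.2910

1.2910


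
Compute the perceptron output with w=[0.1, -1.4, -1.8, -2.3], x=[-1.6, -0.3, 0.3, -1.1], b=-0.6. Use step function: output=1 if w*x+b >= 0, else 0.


z = w . x + b
= 0.1*-1.6 + -1.4*-0.3 + -1.8*0.3 + -2.3*-1.1 + -0.6
= -0.16 + 0.42 + -0.54 + 2.53 + -0.6
= 2.25 + -0.6
= 1.65
Since z = 1.65 >= 0, output = 1

1


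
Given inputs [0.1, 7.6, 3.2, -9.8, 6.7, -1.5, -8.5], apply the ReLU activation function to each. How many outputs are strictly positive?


ReLU(x) = max(0, x) for each element:
ReLU(0.1) = 0.1
ReLU(7.6) = 7.6
ReLU(3.2) = 3.2
ReLU(-9.8) = 0
ReLU(6.7) = 6.7
ReLU(-1.5) = 0
ReLU(-8.5) = 0
Active neurons (>0): 4

4


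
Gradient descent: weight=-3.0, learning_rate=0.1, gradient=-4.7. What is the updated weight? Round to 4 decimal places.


w_new = w_old - lr * gradient
= -3.0 - 0.1 * -4.7
= -3.0 - (-0.47)
= -2.5300

-2.5300


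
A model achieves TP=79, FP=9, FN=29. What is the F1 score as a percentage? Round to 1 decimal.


Precision = TP / (TP + FP) = 79 / 88 = 0.8977
Recall = TP / (TP + FN) = 79 / 108 = 0.7315
F1 = 2 * P * R / (P + R)
= 2 * 0.8977 * 0.7315 / (0.8977 + 0.7315)
= 1.3133 / 1.6292
= 0.8061
As percentage: 80.6%

80.6


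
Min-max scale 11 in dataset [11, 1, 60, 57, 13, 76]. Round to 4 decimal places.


Min = 1, Max = 76
Range = 76 - 1 = 75
Scaled = (x - min) / (max - min)
= (11 - 1) / 75
= 10 / 75
= 0.1333

0.1333


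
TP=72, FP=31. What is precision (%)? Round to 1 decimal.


Precision = TP / (TP + FP) * 100
= 72 / (72 + 31)
= 72 / 103
= 0.699
= 69.9%

69.9


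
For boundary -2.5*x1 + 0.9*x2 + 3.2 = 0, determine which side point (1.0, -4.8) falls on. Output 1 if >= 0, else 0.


Compute -2.5 * 1.0 + 0.9 * -4.8 + 3.2
= -2.5 + -4.32 + 3.2
= -3.62
Since -3.62 < 0, the point is on the negative side.

0


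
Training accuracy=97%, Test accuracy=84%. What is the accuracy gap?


Gap = train_accuracy - test_accuracy
= 97 - 84
= 13%
This gap suggests the model is overfitting.

13


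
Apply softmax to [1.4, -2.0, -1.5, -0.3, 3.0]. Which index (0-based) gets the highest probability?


Softmax is a monotonic transformation, so it preserves the argmax.
We need to find the index of the maximum logit.
Index 0: 1.4
Index 1: -2.0
Index 2: -1.5
Index 3: -0.3
Index 4: 3.0
Maximum logit = 3.0 at index 4

4


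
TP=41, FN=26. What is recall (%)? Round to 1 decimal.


Recall = TP / (TP + FN) * 100
= 41 / (41 + 26)
= 41 / 67
= 0.6119
= 61.2%

61.2


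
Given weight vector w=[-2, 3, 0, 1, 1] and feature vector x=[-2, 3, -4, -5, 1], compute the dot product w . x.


Element-wise products:
-2 * -2 = 4
3 * 3 = 9
0 * -4 = 0
1 * -5 = -5
1 * 1 = 1
Sum = 4 + 9 + 0 + -5 + 1
= 9

9


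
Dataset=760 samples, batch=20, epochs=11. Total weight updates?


Iterations per epoch = 760 / 20 = 38
Total updates = iterations_per_epoch * epochs
= 38 * 11
= 418

418


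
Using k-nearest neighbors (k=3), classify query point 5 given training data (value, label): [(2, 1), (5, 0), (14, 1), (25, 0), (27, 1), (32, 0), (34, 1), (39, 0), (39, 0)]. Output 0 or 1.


Distances from query 5:
Point 5 (class 0): distance = 0
Point 2 (class 1): distance = 3
Point 14 (class 1): distance = 9
K=3 nearest neighbors: classes = [0, 1, 1]
Votes for class 1: 2 / 3
Majority vote => class 1

1


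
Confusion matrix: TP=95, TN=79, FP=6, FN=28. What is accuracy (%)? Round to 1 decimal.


Accuracy = (TP + TN) / (TP + TN + FP + FN) * 100
= (95 + 79) / (95 + 79 + 6 + 28)
= 174 / 208
= 0.8365
= 83.7%

83.7


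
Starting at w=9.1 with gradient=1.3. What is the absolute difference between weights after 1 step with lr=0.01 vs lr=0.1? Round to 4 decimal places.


With lr=0.01: w_new = 9.1 - 0.01 * 1.3 = 9.087
With lr=0.1: w_new = 9.1 - 0.1 * 1.3 = 8.97
Absolute difference = |9.087 - 8.97|
= 0.1170

0.1170


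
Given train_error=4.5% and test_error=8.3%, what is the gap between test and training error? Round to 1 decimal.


Generalization gap = test_error - train_error
= 8.3 - 4.5
= 3.8%
A moderate gap.

3.8


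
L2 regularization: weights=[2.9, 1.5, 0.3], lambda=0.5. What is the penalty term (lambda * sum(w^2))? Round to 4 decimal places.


Squaring each weight:
2.9^2 = 8.41
1.5^2 = 2.25
0.3^2 = 0.09
Sum of squares = 10.75
Penalty = 0.5 * 10.75 = 5.3750

5.3750


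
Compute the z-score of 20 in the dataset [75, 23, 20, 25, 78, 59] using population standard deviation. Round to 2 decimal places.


Mean = (75 + 23 + 20 + 25 + 78 + 59) / 6 = 46.6667
Variance = sum((x_i - mean)^2) / n = 612.8889
Std = sqrt(612.8889) = 24.7566
Z = (x - mean) / std
= (20 - 46.6667) / 24.7566
= -26.6667 / 24.7566
= -1.08

-1.08


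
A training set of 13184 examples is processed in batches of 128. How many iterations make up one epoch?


Iterations per epoch = dataset_size / batch_size
= 13184 / 128
= 103

103


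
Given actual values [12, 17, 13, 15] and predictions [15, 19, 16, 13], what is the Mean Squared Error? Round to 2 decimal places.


Differences: [-3, -2, -3, 2]
Squared errors: [9, 4, 9, 4]
Sum of squared errors = 26
MSE = 26 / 4 = 6.50

6.50


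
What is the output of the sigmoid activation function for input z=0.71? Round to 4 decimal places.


sigmoid(z) = 1 / (1 + exp(-z))
exp(-(0.71)) = exp(-0.71) = 0.4916
1 + 0.4916 = 1.4916
1 / 1.4916 = 0.6704

0.6704


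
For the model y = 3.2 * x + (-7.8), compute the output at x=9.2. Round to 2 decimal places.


y = 3.2 * 9.2 + (-7.8)
= 29.44 + (-7.8)
= 21.64

21.64


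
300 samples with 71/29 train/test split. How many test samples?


Train samples = 300 * 71% = 213
Test samples = 300 - 213
= 87

87


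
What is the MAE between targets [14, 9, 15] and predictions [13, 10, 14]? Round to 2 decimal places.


Absolute errors: [1, 1, 1]
Sum of absolute errors = 3
MAE = 3 / 3 = 1.00

1.00


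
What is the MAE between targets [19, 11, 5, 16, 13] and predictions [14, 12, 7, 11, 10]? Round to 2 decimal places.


Absolute errors: [5, 1, 2, 5, 3]
Sum of absolute errors = 16
MAE = 16 / 5 = 3.20

3.20


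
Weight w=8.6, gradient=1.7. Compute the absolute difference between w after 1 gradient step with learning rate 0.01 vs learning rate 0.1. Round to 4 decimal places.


With lr=0.01: w_new = 8.6 - 0.01 * 1.7 = 8.583
With lr=0.1: w_new = 8.6 - 0.1 * 1.7 = 8.43
Absolute difference = |8.583 - 8.43|
= 0.1530

0.1530


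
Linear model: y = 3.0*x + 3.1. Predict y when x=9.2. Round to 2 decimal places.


y = 3.0 * 9.2 + (3.1)
= 27.6 + (3.1)
= 30.70

30.70


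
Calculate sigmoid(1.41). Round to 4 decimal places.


sigmoid(z) = 1 / (1 + exp(-z))
exp(-(1.41)) = exp(-1.41) = 0.2441
1 + 0.2441 = 1.2441
1 / 1.2441 = 0.8038

0.8038


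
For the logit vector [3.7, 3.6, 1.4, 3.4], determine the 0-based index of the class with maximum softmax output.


Softmax is a monotonic transformation, so it preserves the argmax.
We need to find the index of the maximum logit.
Index 0: 3.7
Index 1: 3.6
Index 2: 1.4
Index 3: 3.4
Maximum logit = 3.7 at index 0

0


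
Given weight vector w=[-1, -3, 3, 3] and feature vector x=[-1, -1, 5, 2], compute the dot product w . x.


Element-wise products:
-1 * -1 = 1
-3 * -1 = 3
3 * 5 = 15
3 * 2 = 6
Sum = 1 + 3 + 15 + 6
= 25

25


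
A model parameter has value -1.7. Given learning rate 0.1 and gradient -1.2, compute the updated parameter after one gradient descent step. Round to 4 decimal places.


w_new = w_old - lr * gradient
= -1.7 - 0.1 * -1.2
= -1.7 - (-0.12)
= -1.5800

-1.5800


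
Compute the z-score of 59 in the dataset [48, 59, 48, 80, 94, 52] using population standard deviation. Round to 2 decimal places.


Mean = (48 + 59 + 48 + 80 + 94 + 52) / 6 = 63.5
Variance = sum((x_i - mean)^2) / n = 305.9167
Std = sqrt(305.9167) = 17.4905
Z = (x - mean) / std
= (59 - 63.5) / 17.4905
= -4.5 / 17.4905
= -0.26

-0.26


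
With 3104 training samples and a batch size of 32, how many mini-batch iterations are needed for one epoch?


Iterations per epoch = dataset_size / batch_size
= 3104 / 32
= 97

97


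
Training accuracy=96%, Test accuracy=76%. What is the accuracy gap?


Gap = train_accuracy - test_accuracy
= 96 - 76
= 20%
This gap suggests the model is overfitting.

20


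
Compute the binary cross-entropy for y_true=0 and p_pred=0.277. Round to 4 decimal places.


For y=0: Loss = -log(1-p)
= -log(1 - 0.277)
= -log(0.723)
= -(-0.3243)
= 0.3243

0.3243


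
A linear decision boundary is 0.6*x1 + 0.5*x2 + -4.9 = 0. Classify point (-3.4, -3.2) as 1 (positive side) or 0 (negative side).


Compute 0.6 * -3.4 + 0.5 * -3.2 + -4.9
= -2.04 + -1.6 + -4.9
= -8.54
Since -8.54 < 0, the point is on the negative side.

0


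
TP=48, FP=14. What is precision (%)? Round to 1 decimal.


Precision = TP / (TP + FP) * 100
= 48 / (48 + 14)
= 48 / 62
= 0.7742
= 77.4%

77.4


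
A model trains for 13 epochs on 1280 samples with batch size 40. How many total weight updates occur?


Iterations per epoch = 1280 / 40 = 32
Total updates = iterations_per_epoch * epochs
= 32 * 13
= 416

416


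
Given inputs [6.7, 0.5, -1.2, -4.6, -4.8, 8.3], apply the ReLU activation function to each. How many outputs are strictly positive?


ReLU(x) = max(0, x) for each element:
ReLU(6.7) = 6.7
ReLU(0.5) = 0.5
ReLU(-1.2) = 0
ReLU(-4.6) = 0
ReLU(-4.8) = 0
ReLU(8.3) = 8.3
Active neurons (>0): 3

3


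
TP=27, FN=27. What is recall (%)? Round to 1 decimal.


Recall = TP / (TP + FN) * 100
= 27 / (27 + 27)
= 27 / 54
= 0.5
= 50.0%

50.0


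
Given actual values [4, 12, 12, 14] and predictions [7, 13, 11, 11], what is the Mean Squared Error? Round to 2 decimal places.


Differences: [-3, -1, 1, 3]
Squared errors: [9, 1, 1, 9]
Sum of squared errors = 20
MSE = 20 / 4 = 5.00

5.00


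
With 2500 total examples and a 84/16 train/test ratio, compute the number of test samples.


Train samples = 2500 * 84% = 2100
Test samples = 2500 - 2100
= 400

400


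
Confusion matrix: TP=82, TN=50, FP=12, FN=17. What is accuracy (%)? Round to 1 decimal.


Accuracy = (TP + TN) / (TP + TN + FP + FN) * 100
= (82 + 50) / (82 + 50 + 12 + 17)
= 132 / 161
= 0.8199
= 82.0%

82.0


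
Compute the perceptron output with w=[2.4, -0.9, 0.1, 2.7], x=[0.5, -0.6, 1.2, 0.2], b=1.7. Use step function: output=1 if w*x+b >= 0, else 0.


z = w . x + b
= 2.4*0.5 + -0.9*-0.6 + 0.1*1.2 + 2.7*0.2 + 1.7
= 1.2 + 0.54 + 0.12 + 0.54 + 1.7
= 2.4 + 1.7
= 4.1
Since z = 4.1 >= 0, output = 1

1


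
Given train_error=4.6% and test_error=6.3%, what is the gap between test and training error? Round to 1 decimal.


Generalization gap = test_error - train_error
= 6.3 - 4.6
= 1.7%
A small gap suggests good generalization.

1.7


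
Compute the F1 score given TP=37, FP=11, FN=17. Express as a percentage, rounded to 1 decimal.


Precision = TP / (TP + FP) = 37 / 48 = 0.7708
Recall = TP / (TP + FN) = 37 / 54 = 0.6852
F1 = 2 * P * R / (P + R)
= 2 * 0.7708 * 0.6852 / (0.7708 + 0.6852)
= 1.0563 / 1.456
= 0.7255
As percentage: 72.5%

72.5


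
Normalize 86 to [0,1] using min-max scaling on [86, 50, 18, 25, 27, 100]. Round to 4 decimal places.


Min = 18, Max = 100
Range = 100 - 18 = 82
Scaled = (x - min) / (max - min)
= (86 - 18) / 82
= 68 / 82
= 0.8293

0.8293


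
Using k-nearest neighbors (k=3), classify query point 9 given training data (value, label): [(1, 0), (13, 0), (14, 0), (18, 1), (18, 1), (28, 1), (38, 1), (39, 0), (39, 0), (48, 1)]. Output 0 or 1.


Distances from query 9:
Point 13 (class 0): distance = 4
Point 14 (class 0): distance = 5
Point 1 (class 0): distance = 8
K=3 nearest neighbors: classes = [0, 0, 0]
Votes for class 1: 0 / 3
Majority vote => class 0

0


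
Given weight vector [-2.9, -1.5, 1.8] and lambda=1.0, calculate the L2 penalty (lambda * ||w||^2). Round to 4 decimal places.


Squaring each weight:
(-2.9)^2 = 8.41
(-1.5)^2 = 2.25
1.8^2 = 3.24
Sum of squares = 13.9
Penalty = 1.0 * 13.9 = 13.9000

13.9000


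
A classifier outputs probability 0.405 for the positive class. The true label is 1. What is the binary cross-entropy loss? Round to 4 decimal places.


For y=1: Loss = -log(p)
= -log(0.405)
= -(-0.9039)
= 0.9039

0.9039


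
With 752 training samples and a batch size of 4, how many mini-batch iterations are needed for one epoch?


Iterations per epoch = dataset_size / batch_size
= 752 / 4
= 188

188


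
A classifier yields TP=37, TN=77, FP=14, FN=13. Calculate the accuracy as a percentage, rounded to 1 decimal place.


Accuracy = (TP + TN) / (TP + TN + FP + FN) * 100
= (37 + 77) / (37 + 77 + 14 + 13)
= 114 / 141
= 0.8085
= 80.9%

80.9


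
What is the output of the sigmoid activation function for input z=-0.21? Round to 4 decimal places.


sigmoid(z) = 1 / (1 + exp(-z))
exp(-(-0.21)) = exp(0.21) = 1.2337
1 + 1.2337 = 2.2337
1 / 2.2337 = 0.4477

0.4477


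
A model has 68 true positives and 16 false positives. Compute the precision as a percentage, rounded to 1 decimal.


Precision = TP / (TP + FP) * 100
= 68 / (68 + 16)
= 68 / 84
= 0.8095
= 81.0%

81.0


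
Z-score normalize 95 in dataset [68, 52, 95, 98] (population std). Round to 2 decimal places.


Mean = (68 + 52 + 95 + 98) / 4 = 78.25
Variance = sum((x_i - mean)^2) / n = 366.1875
Std = sqrt(366.1875) = 19.136
Z = (x - mean) / std
= (95 - 78.25) / 19.136
= 16.75 / 19.136
= 0.88

0.88


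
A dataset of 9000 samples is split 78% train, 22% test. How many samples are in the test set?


Train samples = 9000 * 78% = 7020
Test samples = 9000 - 7020
= 1980

1980


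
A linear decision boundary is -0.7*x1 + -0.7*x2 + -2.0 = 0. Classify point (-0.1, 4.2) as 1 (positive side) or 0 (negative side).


Compute -0.7 * -0.1 + -0.7 * 4.2 + -2.0
= 0.07 + -2.94 + -2.0
= -4.87
Since -4.87 < 0, the point is on the negative side.

0


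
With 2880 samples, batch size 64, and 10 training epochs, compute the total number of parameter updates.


Iterations per epoch = 2880 / 64 = 45
Total updates = iterations_per_epoch * epochs
= 45 * 10
= 450

450


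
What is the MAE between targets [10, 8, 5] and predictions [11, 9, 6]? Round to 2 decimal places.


Absolute errors: [1, 1, 1]
Sum of absolute errors = 3
MAE = 3 / 3 = 1.00

1.00


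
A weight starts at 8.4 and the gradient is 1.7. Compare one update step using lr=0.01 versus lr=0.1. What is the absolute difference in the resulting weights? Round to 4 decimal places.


With lr=0.01: w_new = 8.4 - 0.01 * 1.7 = 8.383
With lr=0.1: w_new = 8.4 - 0.1 * 1.7 = 8.23
Absolute difference = |8.383 - 8.23|
= 0.1530

0.1530


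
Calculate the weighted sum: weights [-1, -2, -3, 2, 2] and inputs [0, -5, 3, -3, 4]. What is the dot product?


Element-wise products:
-1 * 0 = 0
-2 * -5 = 10
-3 * 3 = -9
2 * -3 = -6
2 * 4 = 8
Sum = 0 + 10 + -9 + -6 + 8
= 3

3


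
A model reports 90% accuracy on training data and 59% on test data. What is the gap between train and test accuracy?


Gap = train_accuracy - test_accuracy
= 90 - 59
= 31%
This large gap strongly indicates overfitting.

31


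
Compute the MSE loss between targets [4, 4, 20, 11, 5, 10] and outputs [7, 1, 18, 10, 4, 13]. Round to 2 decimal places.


Differences: [-3, 3, 2, 1, 1, -3]
Squared errors: [9, 9, 4, 1, 1, 9]
Sum of squared errors = 33
MSE = 33 / 6 = 5.50

5.50


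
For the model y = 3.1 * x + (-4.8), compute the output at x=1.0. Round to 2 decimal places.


y = 3.1 * 1.0 + (-4.8)
= 3.1 + (-4.8)
= -1.70

-1.70


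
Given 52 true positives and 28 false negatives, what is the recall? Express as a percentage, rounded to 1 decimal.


Recall = TP / (TP + FN) * 100
= 52 / (52 + 28)
= 52 / 80
= 0.65
= 65.0%

65.0


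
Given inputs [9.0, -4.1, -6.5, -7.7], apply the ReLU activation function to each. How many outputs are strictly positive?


ReLU(x) = max(0, x) for each element:
ReLU(9.0) = 9.0
ReLU(-4.1) = 0
ReLU(-6.5) = 0
ReLU(-7.7) = 0
Active neurons (>0): 1

1


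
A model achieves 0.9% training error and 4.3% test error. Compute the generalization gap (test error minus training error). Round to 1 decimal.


Generalization gap = test_error - train_error
= 4.3 - 0.9
= 3.4%
A moderate gap.

3.4


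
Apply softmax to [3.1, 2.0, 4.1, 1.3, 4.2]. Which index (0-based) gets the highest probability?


Softmax is a monotonic transformation, so it preserves the argmax.
We need to find the index of the maximum logit.
Index 0: 3.1
Index 1: 2.0
Index 2: 4.1
Index 3: 1.3
Index 4: 4.2
Maximum logit = 4.2 at index 4

4


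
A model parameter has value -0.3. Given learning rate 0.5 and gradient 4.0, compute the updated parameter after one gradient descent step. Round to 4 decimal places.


w_new = w_old - lr * gradient
= -0.3 - 0.5 * 4.0
= -0.3 - (2.0)
= -2.3000

-2.3000


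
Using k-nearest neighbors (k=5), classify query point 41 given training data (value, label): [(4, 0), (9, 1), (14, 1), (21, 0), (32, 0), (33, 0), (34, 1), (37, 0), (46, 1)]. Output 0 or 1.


Distances from query 41:
Point 37 (class 0): distance = 4
Point 46 (class 1): distance = 5
Point 34 (class 1): distance = 7
Point 33 (class 0): distance = 8
Point 32 (class 0): distance = 9
K=5 nearest neighbors: classes = [0, 1, 1, 0, 0]
Votes for class 1: 2 / 5
Majority vote => class 0

0


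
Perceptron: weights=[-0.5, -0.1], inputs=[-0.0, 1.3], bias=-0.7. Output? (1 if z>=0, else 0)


z = w . x + b
= -0.5*-0.0 + -0.1*1.3 + -0.7
= 0.0 + -0.13 + -0.7
= -0.13 + -0.7
= -0.83
Since z = -0.83 < 0, output = 0

0


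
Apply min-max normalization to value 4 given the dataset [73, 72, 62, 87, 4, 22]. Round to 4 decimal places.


Min = 4, Max = 87
Range = 87 - 4 = 83
Scaled = (x - min) / (max - min)
= (4 - 4) / 83
= 0 / 83
= 0.0000

0.0000


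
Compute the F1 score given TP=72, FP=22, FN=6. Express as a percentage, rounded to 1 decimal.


Precision = TP / (TP + FP) = 72 / 94 = 0.766
Recall = TP / (TP + FN) = 72 / 78 = 0.9231
F1 = 2 * P * R / (P + R)
= 2 * 0.766 * 0.9231 / (0.766 + 0.9231)
= 1.4141 / 1.689
= 0.8372
As percentage: 83.7%

83.7


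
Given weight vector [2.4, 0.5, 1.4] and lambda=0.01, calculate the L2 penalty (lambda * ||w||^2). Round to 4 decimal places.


Squaring each weight:
2.4^2 = 5.76
0.5^2 = 0.25
1.4^2 = 1.96
Sum of squares = 7.97
Penalty = 0.01 * 7.97 = 0.0797

0.0797


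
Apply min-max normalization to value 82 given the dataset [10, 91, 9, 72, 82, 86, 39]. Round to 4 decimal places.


Min = 9, Max = 91
Range = 91 - 9 = 82
Scaled = (x - min) / (max - min)
= (82 - 9) / 82
= 73 / 82
= 0.8902

0.8902


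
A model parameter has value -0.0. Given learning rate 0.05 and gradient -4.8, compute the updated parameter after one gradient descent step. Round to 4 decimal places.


w_new = w_old - lr * gradient
= -0.0 - 0.05 * -4.8
= -0.0 - (-0.24)
= 0.2400

0.2400


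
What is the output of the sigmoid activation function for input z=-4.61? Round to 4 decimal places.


sigmoid(z) = 1 / (1 + exp(-z))
exp(-(-4.61)) = exp(4.61) = 100.4841
1 + 100.4841 = 101.4841
1 / 101.4841 = 0.0099

0.0099


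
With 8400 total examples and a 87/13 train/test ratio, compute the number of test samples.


Train samples = 8400 * 87% = 7308
Test samples = 8400 - 7308
= 1092

1092


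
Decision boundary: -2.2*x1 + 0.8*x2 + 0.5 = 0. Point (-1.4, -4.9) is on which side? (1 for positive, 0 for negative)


Compute -2.2 * -1.4 + 0.8 * -4.9 + 0.5
= 3.08 + -3.92 + 0.5
= -0.34
Since -0.34 < 0, the point is on the negative side.

0


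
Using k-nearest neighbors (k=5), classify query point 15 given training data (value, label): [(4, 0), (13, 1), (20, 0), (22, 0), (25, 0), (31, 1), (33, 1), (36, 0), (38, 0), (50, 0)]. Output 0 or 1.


Distances from query 15:
Point 13 (class 1): distance = 2
Point 20 (class 0): distance = 5
Point 22 (class 0): distance = 7
Point 25 (class 0): distance = 10
Point 4 (class 0): distance = 11
K=5 nearest neighbors: classes = [1, 0, 0, 0, 0]
Votes for class 1: 1 / 5
Majority vote => class 0

0


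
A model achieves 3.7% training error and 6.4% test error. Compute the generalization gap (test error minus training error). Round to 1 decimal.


Generalization gap = test_error - train_error
= 6.4 - 3.7
= 2.7%
A moderate gap.

2.7


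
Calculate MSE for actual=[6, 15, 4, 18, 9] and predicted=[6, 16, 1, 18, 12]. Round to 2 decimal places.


Differences: [0, -1, 3, 0, -3]
Squared errors: [0, 1, 9, 0, 9]
Sum of squared errors = 19
MSE = 19 / 5 = 3.80

3.80


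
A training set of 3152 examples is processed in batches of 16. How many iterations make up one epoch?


Iterations per epoch = dataset_size / batch_size
= 3152 / 16
= 197

197


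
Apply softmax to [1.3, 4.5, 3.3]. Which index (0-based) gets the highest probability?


Softmax is a monotonic transformation, so it preserves the argmax.
We need to find the index of the maximum logit.
Index 0: 1.3
Index 1: 4.5
Index 2: 3.3
Maximum logit = 4.5 at index 1

1


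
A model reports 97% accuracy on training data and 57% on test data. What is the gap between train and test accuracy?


Gap = train_accuracy - test_accuracy
= 97 - 57
= 40%
This large gap strongly indicates overfitting.

40


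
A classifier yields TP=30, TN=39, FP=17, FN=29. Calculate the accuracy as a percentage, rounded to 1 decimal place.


Accuracy = (TP + TN) / (TP + TN + FP + FN) * 100
= (30 + 39) / (30 + 39 + 17 + 29)
= 69 / 115
= 0.6
= 60.0%

60.0


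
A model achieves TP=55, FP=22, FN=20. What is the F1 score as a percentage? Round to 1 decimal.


Precision = TP / (TP + FP) = 55 / 77 = 0.7143
Recall = TP / (TP + FN) = 55 / 75 = 0.7333
F1 = 2 * P * R / (P + R)
= 2 * 0.7143 * 0.7333 / (0.7143 + 0.7333)
= 1.0476 / 1.4476
= 0.7237
As percentage: 72.4%

72.4


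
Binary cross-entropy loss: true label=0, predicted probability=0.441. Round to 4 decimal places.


For y=0: Loss = -log(1-p)
= -log(1 - 0.441)
= -log(0.559)
= -(-0.5816)
= 0.5816

0.5816


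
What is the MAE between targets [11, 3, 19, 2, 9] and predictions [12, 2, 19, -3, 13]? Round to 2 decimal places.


Absolute errors: [1, 1, 0, 5, 4]
Sum of absolute errors = 11
MAE = 11 / 5 = 2.20

2.20


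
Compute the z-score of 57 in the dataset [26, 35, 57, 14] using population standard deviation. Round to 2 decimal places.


Mean = (26 + 35 + 57 + 14) / 4 = 33.0
Variance = sum((x_i - mean)^2) / n = 247.5
Std = sqrt(247.5) = 15.7321
Z = (x - mean) / std
= (57 - 33.0) / 15.7321
= 24.0 / 15.7321
= 1.53

1.53


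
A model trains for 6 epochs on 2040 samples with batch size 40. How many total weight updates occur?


Iterations per epoch = 2040 / 40 = 51
Total updates = iterations_per_epoch * epochs
= 51 * 6
= 306

306


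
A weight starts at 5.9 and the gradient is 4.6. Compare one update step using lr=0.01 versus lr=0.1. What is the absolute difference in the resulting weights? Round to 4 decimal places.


With lr=0.01: w_new = 5.9 - 0.01 * 4.6 = 5.854
With lr=0.1: w_new = 5.9 - 0.1 * 4.6 = 5.44
Absolute difference = |5.854 - 5.44|
= 0.4140

0.4140


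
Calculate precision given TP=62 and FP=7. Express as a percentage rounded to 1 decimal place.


Precision = TP / (TP + FP) * 100
= 62 / (62 + 7)
= 62 / 69
= 0.8986
= 89.9%

89.9


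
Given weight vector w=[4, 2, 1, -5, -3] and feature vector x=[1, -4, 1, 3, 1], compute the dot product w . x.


Element-wise products:
4 * 1 = 4
2 * -4 = -8
1 * 1 = 1
-5 * 3 = -15
-3 * 1 = -3
Sum = 4 + -8 + 1 + -15 + -3
= -21

-21


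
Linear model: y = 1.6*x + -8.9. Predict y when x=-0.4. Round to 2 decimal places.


y = 1.6 * -0.4 + (-8.9)
= -0.64 + (-8.9)
= -9.54

-9.54


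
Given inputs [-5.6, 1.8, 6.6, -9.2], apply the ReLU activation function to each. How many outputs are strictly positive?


ReLU(x) = max(0, x) for each element:
ReLU(-5.6) = 0
ReLU(1.8) = 1.8
ReLU(6.6) = 6.6
ReLU(-9.2) = 0
Active neurons (>0): 2

2


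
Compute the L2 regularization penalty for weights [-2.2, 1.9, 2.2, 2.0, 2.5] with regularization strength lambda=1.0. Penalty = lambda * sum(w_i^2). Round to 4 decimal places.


Squaring each weight:
(-2.2)^2 = 4.84
1.9^2 = 3.61
2.2^2 = 4.84
2.0^2 = 4.0
2.5^2 = 6.25
Sum of squares = 23.54
Penalty = 1.0 * 23.54 = 23.5400

23.5400


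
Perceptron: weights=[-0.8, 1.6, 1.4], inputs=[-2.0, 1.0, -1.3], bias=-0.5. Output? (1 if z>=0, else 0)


z = w . x + b
= -0.8*-2.0 + 1.6*1.0 + 1.4*-1.3 + -0.5
= 1.6 + 1.6 + -1.82 + -0.5
= 1.38 + -0.5
= 0.88
Since z = 0.88 >= 0, output = 1

1


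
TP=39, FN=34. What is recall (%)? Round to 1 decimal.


Recall = TP / (TP + FN) * 100
= 39 / (39 + 34)
= 39 / 73
= 0.5342
= 53.4%

53.4


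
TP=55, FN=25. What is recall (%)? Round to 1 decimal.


Recall = TP / (TP + FN) * 100
= 55 / (55 + 25)
= 55 / 80
= 0.6875
= 68.8%

68.8


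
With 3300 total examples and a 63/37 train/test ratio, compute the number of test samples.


Train samples = 3300 * 63% = 2079
Test samples = 3300 - 2079
= 1221

1221
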